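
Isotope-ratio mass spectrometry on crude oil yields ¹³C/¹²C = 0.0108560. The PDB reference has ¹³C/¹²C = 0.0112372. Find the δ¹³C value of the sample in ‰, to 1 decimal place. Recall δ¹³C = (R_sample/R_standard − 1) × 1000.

δ¹³C = (R_sample / R_standard − 1) × 1000
R_sample / R_standard = 0.0108560 / 0.0112372 = 0.966077
δ¹³C = (0.966077 − 1) × 1000 = -33.92‰

-33.9‰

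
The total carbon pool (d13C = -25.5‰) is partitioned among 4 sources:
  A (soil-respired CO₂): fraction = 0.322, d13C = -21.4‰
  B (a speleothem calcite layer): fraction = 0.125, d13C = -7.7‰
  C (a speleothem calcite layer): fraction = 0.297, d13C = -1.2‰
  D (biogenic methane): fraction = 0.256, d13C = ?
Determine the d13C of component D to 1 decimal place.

Isotope mass balance: δ_bulk = Σ fᵢ·δᵢ.
-25.5 = 0.322×(-21.4) + 0.125×(-7.7) + 0.297×(-1.2) + 0.256×δ_D
0.256·δ_D = -25.5 − (-8.210) = -17.290
δ_D = -17.290 / 0.256 = -67.54‰

-67.5‰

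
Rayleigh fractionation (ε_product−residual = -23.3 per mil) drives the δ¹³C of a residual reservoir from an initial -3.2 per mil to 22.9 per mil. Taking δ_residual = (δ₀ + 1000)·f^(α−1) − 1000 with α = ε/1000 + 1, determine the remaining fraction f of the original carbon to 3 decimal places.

α − 1 = ε/1000 = -0.0233
(δ_res + 1000)/(δ₀ + 1000) = (22.9 + 1000)/(-3.2 + 1000) = 1022.9/996.8 = 1.026184
f = 1.026184^(1/-0.0233) = exp(ln(1.026184)/-0.0233) = exp(0.02585/-0.0233)
f = exp(-1.1093) = 0.3298

0.330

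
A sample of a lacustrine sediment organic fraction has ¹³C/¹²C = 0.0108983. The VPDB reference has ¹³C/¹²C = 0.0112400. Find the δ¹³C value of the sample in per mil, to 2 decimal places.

δ¹³C = (R_sample / R_standard − 1) × 1000
R_sample / R_standard = 0.0108983 / 0.0112400 = 0.969600
δ¹³C = (0.969600 − 1) × 1000 = -30.400 per mil

-30.40 per mil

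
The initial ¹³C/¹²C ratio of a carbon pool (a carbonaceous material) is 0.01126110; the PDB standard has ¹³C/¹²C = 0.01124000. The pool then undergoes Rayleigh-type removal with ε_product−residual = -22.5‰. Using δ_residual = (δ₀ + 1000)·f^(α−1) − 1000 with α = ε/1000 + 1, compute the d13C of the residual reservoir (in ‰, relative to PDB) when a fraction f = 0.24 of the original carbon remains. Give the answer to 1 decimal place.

δ₀ = (0.01126110/0.01124000 − 1)×1000 = (1.001877 − 1)×1000 = 1.877‰
α − 1 = ε/1000 = -0.0225
f^(α−1) = 0.24^(-0.0225) = 1.032631
δ_res = (1.877 + 1000) × 1.032631 − 1000 = 1034.570 − 1000 = 34.57‰

34.6‰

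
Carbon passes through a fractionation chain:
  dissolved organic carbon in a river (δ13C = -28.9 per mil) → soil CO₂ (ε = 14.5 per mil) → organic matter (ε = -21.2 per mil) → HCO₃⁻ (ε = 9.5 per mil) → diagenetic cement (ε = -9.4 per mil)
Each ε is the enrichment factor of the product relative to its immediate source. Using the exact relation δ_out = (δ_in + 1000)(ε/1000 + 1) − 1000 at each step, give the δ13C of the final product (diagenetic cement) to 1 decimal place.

-35.7 per mil

step 1: δ = (-28.90 + 1000)·(14.5/1000 + 1) − 1000 = -14.82 per mil
step 2: δ = (-14.82 + 1000)·(-21.2/1000 + 1) − 1000 = -35.70 per mil
step 3: δ = (-35.70 + 1000)·(9.5/1000 + 1) − 1000 = -26.54 per mil
step 4: δ = (-26.54 + 1000)·(-9.4/1000 + 1) − 1000 = -35.69 per mil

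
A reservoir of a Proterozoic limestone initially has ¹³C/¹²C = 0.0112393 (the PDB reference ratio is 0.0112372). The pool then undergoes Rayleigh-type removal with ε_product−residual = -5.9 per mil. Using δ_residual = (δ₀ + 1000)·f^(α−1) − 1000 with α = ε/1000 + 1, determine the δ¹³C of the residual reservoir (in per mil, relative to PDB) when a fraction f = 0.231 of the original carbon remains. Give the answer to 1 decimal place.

8.9 per mil

δ₀ = (0.0112393/0.0112372 − 1)×1000 = (1.000187 − 1)×1000 = 0.187 per mil
α − 1 = ε/1000 = -0.0059
f^(α−1) = 0.231^(-0.0059) = 1.008683
δ_res = (0.187 + 1000) × 1.008683 − 1000 = 1008.871 − 1000 = 8.87 per mil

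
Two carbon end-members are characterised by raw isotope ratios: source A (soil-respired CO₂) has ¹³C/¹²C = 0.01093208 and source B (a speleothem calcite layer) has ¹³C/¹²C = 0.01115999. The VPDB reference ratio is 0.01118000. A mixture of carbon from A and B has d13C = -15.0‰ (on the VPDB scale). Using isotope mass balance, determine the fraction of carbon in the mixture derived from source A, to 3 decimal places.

δ_A = (0.01093208/0.01118000 − 1)×1000 = (0.977825 − 1)×1000 = -22.175‰
δ_B = (0.01115999/0.01118000 − 1)×1000 = (0.998210 − 1)×1000 = -1.790‰
f_A = (δ_mix − δ_B)/(δ_A − δ_B) = (-15.0 − (-1.790))/(-22.175 − (-1.790))
f_A = -13.210 / -20.386 = 0.6480

0.648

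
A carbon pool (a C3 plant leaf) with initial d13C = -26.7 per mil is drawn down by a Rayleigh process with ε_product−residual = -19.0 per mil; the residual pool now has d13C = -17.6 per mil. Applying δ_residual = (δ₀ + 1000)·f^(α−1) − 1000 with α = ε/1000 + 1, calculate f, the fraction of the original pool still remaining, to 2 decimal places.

α − 1 = ε/1000 = -0.0190
(δ_res + 1000)/(δ₀ + 1000) = (-17.6 + 1000)/(-26.7 + 1000) = 982.4/973.3 = 1.009350
f = 1.009350^(1/-0.0190) = exp(ln(1.009350)/-0.0190) = exp(0.00931/-0.0190)
f = exp(-0.4898) = 0.6127

0.61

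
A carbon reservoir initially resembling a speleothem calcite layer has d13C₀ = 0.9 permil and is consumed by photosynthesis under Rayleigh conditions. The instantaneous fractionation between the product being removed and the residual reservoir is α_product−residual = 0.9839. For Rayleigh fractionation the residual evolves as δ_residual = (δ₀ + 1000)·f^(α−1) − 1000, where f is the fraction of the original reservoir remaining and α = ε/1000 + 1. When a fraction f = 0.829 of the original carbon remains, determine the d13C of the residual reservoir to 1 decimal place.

Rayleigh residual: δ_res = (δ₀ + 1000)·f^(α−1) − 1000
α − 1 = -0.01610
f^(α−1) = 0.829^(-0.01610) = 1.003024
δ_res = (0.9 + 1000) × 1.003024 − 1000 = 1003.927 − 1000 = 3.93 permil

3.9 permil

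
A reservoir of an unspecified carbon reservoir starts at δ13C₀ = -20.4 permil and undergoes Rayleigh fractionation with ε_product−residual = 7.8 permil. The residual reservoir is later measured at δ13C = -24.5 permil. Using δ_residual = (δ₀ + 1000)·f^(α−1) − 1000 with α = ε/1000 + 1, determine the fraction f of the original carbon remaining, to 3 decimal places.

α − 1 = ε/1000 = 0.0078
(δ_res + 1000)/(δ₀ + 1000) = (-24.5 + 1000)/(-20.4 + 1000) = 975.5/979.6 = 0.995815
f = 0.995815^(1/0.0078) = exp(ln(0.995815)/0.0078) = exp(-0.00419/0.0078)
f = exp(-0.5377) = 0.5841

0.584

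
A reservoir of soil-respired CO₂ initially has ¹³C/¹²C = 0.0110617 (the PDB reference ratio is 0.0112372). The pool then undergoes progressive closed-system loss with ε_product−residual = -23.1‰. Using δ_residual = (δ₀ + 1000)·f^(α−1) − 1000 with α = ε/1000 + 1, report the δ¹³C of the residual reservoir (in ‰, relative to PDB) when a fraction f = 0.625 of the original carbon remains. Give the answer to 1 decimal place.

δ₀ = (0.0110617/0.0112372 − 1)×1000 = (0.984382 − 1)×1000 = -15.618‰
α − 1 = ε/1000 = -0.0231
f^(α−1) = 0.625^(-0.0231) = 1.010916
δ_res = (-15.618 + 1000) × 1.010916 − 1000 = 995.128 − 1000 = -4.87‰

-4.9‰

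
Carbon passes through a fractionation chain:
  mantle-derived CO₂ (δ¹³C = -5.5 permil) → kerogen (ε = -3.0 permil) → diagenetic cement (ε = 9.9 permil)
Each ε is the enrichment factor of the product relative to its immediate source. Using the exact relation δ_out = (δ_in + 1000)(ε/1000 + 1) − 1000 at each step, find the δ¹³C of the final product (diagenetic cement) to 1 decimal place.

1.3 permil

step 1: δ = (-5.50 + 1000)·(-3.0/1000 + 1) − 1000 = -8.48 permil
step 2: δ = (-8.48 + 1000)·(9.9/1000 + 1) − 1000 = 1.33 permil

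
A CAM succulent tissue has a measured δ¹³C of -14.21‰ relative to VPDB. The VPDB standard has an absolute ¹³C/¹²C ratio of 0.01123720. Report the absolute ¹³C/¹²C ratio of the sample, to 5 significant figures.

R_sample = R_standard × (δ¹³C/1000 + 1)
R_sample = 0.01123720 × (-14.21/1000 + 1) = 0.01123720 × 0.985790
R_sample = 0.0110775

0.011078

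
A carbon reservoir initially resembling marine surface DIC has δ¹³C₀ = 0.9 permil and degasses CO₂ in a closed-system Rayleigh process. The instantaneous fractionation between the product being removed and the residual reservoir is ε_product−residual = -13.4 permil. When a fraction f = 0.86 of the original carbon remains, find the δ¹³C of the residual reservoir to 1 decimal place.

2.9 permil

Rayleigh residual: δ_res = (δ₀ + 1000)·f^(α−1) − 1000
α = ε/1000 + 1 = 0.98660, so α − 1 = -0.01340
f^(α−1) = 0.86^(-0.01340) = 1.002023
δ_res = (0.9 + 1000) × 1.002023 − 1000 = 1002.925 − 1000 = 2.92 permil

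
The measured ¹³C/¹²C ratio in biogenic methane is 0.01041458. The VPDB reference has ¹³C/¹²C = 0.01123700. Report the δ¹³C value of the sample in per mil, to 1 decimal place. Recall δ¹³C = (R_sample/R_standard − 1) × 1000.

δ¹³C = (R_sample / R_standard − 1) × 1000
R_sample / R_standard = 0.01041458 / 0.01123700 = 0.926811
δ¹³C = (0.926811 − 1) × 1000 = -73.19 per mil

-73.2 per mil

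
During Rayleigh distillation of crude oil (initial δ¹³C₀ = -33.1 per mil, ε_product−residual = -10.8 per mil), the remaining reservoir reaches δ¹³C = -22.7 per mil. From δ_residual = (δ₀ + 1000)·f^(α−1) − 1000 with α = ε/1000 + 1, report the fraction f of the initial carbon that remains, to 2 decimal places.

α − 1 = ε/1000 = -0.0108
(δ_res + 1000)/(δ₀ + 1000) = (-22.7 + 1000)/(-33.1 + 1000) = 977.3/966.9 = 1.010756
f = 1.010756^(1/-0.0108) = exp(ln(1.010756)/-0.0108) = exp(0.01070/-0.0108)
f = exp(-0.9906) = 0.3714

0.37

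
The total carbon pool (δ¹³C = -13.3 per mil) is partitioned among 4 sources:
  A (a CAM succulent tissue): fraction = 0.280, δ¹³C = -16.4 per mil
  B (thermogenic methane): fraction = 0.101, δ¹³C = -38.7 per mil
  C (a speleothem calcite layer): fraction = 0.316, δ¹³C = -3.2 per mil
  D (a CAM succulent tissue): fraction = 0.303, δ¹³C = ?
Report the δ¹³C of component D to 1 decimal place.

-12.5 per mil

Isotope mass balance: δ_bulk = Σ fᵢ·δᵢ.
-13.3 = 0.280×(-16.4) + 0.101×(-38.7) + 0.316×(-3.2) + 0.303×δ_D
0.303·δ_D = -13.3 − (-9.512) = -3.788
δ_D = -3.788 / 0.303 = -12.50 per mil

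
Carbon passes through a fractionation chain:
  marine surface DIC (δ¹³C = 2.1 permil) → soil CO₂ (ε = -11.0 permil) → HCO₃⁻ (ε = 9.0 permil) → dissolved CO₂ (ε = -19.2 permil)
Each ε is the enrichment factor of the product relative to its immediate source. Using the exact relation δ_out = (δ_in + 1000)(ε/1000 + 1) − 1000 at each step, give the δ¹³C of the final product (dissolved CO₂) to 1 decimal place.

step 1: δ = (2.10 + 1000)·(-11.0/1000 + 1) − 1000 = -8.92 permil
step 2: δ = (-8.92 + 1000)·(9.0/1000 + 1) − 1000 = -0.00 permil
step 3: δ = (-0.00 + 1000)·(-19.2/1000 + 1) − 1000 = -19.20 permil

-19.2 permil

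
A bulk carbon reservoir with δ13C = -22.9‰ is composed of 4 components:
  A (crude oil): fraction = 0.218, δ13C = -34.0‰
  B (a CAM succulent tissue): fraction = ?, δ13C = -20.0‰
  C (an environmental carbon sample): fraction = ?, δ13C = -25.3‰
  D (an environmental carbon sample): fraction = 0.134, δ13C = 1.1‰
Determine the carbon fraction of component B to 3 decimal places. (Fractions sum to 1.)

Let f_B and f_C be the unknown fractions; fractions sum to 1 so f_B + f_C = 0.648.
Mass balance: Σ fᵢ·δᵢ = δ_bulk ⇒ f_B·(-20.0) + f_C·(-25.3) = -22.9 − (-7.265) = -15.635
Substitute f_C = 0.648 − f_B:
f_B·(-20.0 − -25.3) = -15.635 − 0.648×(-25.3) = 0.759
f_B = 0.759 / 5.3 = 0.1432

0.143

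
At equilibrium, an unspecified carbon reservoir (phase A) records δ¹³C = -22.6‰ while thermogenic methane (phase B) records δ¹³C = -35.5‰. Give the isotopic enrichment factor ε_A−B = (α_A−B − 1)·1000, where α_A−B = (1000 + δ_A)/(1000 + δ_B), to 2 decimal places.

α_A−B = (1000 + -22.6) / (1000 + -35.5) = 977.4 / 964.5 = 1.013375
ε_A−B = (1.013375 − 1) × 1000 = 13.375‰
(The approximation ε ≈ δ_A − δ_B would give 12.9‰.)

13.37‰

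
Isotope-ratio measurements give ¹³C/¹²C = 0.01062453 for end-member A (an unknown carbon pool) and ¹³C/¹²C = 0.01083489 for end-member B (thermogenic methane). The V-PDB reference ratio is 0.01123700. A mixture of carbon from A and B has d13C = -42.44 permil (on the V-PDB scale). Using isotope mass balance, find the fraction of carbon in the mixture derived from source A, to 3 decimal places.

0.356

δ_A = (0.01062453/0.01123700 − 1)×1000 = (0.945495 − 1)×1000 = -54.505 permil
δ_B = (0.01083489/0.01123700 − 1)×1000 = (0.964216 − 1)×1000 = -35.784 permil
f_A = (δ_mix − δ_B)/(δ_A − δ_B) = (-42.44 − (-35.784))/(-54.505 − (-35.784))
f_A = -6.656 / -18.720 = 0.3555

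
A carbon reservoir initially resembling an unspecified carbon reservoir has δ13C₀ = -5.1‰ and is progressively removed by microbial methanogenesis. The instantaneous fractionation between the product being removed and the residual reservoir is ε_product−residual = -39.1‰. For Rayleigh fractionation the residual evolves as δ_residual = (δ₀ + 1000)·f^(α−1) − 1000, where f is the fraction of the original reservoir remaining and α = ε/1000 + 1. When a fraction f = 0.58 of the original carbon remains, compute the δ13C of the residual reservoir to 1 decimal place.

Rayleigh residual: δ_res = (δ₀ + 1000)·f^(α−1) − 1000
α = ε/1000 + 1 = 0.96090, so α − 1 = -0.03910
f^(α−1) = 0.58^(-0.03910) = 1.021527
δ_res = (-5.1 + 1000) × 1.021527 − 1000 = 1016.317 − 1000 = 16.32‰

16.3‰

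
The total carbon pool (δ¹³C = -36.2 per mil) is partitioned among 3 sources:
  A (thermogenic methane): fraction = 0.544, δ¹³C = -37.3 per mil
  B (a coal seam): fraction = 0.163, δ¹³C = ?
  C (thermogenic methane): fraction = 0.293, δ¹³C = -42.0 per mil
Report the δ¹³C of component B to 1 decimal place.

-22.1 per mil

Isotope mass balance: δ_bulk = Σ fᵢ·δᵢ.
-36.2 = 0.544×(-37.3) + 0.163×δ_B + 0.293×(-42.0)
0.163·δ_B = -36.2 − (-32.597) = -3.603
δ_B = -3.603 / 0.163 = -22.10 per mil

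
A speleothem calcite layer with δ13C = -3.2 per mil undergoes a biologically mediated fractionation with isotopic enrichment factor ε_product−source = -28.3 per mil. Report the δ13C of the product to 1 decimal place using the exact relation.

-31.4 per mil

Exactly, δ_product = (δ_source + 1000)·(ε/1000 + 1) − 1000.
δ_product = (-3.2 + 1000) × (-28.3/1000 + 1) − 1000
δ_product = -31.41 per mil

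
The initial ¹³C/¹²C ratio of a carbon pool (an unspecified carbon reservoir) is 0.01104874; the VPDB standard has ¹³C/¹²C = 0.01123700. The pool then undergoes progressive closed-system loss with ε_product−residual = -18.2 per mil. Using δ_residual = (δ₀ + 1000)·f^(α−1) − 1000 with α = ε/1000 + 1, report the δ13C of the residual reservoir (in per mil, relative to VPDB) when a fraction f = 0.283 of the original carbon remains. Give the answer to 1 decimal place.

δ₀ = (0.01104874/0.01123700 − 1)×1000 = (0.983246 − 1)×1000 = -16.754 per mil
α − 1 = ε/1000 = -0.0182
f^(α−1) = 0.283^(-0.0182) = 1.023240
δ_res = (-16.754 + 1000) × 1.023240 − 1000 = 1006.097 − 1000 = 6.10 per mil

6.1 per mil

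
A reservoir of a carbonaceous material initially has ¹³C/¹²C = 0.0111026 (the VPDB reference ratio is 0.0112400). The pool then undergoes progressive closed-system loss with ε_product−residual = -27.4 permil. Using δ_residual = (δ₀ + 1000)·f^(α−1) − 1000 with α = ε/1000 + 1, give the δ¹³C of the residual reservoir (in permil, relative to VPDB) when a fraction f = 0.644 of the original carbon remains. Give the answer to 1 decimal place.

-0.2 permil

δ₀ = (0.0111026/0.0112400 − 1)×1000 = (0.987776 − 1)×1000 = -12.224 permil
α − 1 = ε/1000 = -0.0274
f^(α−1) = 0.644^(-0.0274) = 1.012131
δ_res = (-12.224 + 1000) × 1.012131 − 1000 = 999.758 − 1000 = -0.24 permil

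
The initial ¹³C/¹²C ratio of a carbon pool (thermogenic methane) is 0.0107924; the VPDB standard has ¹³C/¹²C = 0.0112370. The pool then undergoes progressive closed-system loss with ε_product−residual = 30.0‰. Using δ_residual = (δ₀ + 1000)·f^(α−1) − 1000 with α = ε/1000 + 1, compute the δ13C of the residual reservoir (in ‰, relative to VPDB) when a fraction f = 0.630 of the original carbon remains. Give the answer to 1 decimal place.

-52.8‰

δ₀ = (0.0107924/0.0112370 − 1)×1000 = (0.960434 − 1)×1000 = -39.566‰
α − 1 = ε/1000 = 0.0300
f^(α−1) = 0.630^(0.0300) = 0.986235
δ_res = (-39.566 + 1000) × 0.986235 − 1000 = 947.213 − 1000 = -52.79‰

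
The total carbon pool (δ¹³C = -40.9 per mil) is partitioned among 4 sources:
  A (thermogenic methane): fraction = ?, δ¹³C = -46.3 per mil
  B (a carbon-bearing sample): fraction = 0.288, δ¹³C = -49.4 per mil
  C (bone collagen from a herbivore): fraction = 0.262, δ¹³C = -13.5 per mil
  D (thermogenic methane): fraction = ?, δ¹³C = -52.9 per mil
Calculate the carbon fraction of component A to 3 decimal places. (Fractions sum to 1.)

0.101

Let f_A and f_D be the unknown fractions; fractions sum to 1 so f_A + f_D = 0.450.
Mass balance: Σ fᵢ·δᵢ = δ_bulk ⇒ f_A·(-46.3) + f_D·(-52.9) = -40.9 − (-17.764) = -23.136
Substitute f_D = 0.450 − f_A:
f_A·(-46.3 − -52.9) = -23.136 − 0.450×(-52.9) = 0.669
f_A = 0.669 / 6.6 = 0.1014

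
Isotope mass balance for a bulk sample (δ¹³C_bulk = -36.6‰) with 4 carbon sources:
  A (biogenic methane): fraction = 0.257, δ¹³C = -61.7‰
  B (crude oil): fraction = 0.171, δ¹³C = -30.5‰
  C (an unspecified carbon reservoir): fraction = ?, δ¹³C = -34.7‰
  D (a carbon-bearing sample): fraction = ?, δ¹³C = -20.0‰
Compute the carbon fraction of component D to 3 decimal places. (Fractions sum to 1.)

Let f_D and f_C be the unknown fractions; fractions sum to 1 so f_D + f_C = 0.572.
Mass balance: Σ fᵢ·δᵢ = δ_bulk ⇒ f_D·(-20.0) + f_C·(-34.7) = -36.6 − (-21.072) = -15.528
Substitute f_C = 0.572 − f_D:
f_D·(-20.0 − -34.7) = -15.528 − 0.572×(-34.7) = 4.321
f_D = 4.321 / 14.7 = 0.2939

0.294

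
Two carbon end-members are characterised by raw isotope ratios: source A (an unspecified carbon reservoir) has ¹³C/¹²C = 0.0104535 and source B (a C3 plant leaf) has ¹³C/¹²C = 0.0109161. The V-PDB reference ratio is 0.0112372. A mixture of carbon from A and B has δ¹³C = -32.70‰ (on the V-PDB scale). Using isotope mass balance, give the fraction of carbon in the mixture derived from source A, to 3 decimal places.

δ_A = (0.0104535/0.0112372 − 1)×1000 = (0.930258 − 1)×1000 = -69.742‰
δ_B = (0.0109161/0.0112372 − 1)×1000 = (0.971425 − 1)×1000 = -28.575‰
f_A = (δ_mix − δ_B)/(δ_A − δ_B) = (-32.70 − (-28.575))/(-69.742 − (-28.575))
f_A = -4.125 / -41.167 = 0.1002

0.100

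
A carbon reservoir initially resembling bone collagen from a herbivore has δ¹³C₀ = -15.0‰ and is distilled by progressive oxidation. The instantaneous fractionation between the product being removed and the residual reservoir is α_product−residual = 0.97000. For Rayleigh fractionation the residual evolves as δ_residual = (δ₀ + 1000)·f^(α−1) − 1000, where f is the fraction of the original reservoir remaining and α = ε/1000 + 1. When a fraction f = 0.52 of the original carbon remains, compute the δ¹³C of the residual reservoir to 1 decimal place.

4.5‰

Rayleigh residual: δ_res = (δ₀ + 1000)·f^(α−1) − 1000
α − 1 = -0.03000
f^(α−1) = 0.52^(-0.03000) = 1.019811
δ_res = (-15.0 + 1000) × 1.019811 − 1000 = 1004.514 − 1000 = 4.51‰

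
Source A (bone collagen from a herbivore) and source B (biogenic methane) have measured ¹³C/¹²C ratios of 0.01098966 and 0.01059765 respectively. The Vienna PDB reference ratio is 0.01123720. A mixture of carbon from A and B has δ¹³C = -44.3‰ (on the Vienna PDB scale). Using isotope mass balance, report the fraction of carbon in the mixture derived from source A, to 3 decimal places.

δ_A = (0.01098966/0.01123720 − 1)×1000 = (0.977971 − 1)×1000 = -22.029‰
δ_B = (0.01059765/0.01123720 − 1)×1000 = (0.943086 − 1)×1000 = -56.914‰
f_A = (δ_mix − δ_B)/(δ_A − δ_B) = (-44.3 − (-56.914))/(-22.029 − (-56.914))
f_A = 12.614 / 34.885 = 0.3616

0.362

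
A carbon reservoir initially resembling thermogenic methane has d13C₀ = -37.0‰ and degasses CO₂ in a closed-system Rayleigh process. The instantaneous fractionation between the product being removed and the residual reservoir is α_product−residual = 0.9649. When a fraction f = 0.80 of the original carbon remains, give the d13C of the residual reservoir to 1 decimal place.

-29.4‰

Rayleigh residual: δ_res = (δ₀ + 1000)·f^(α−1) − 1000
α − 1 = -0.03510
f^(α−1) = 0.80^(-0.03510) = 1.007863
δ_res = (-37.0 + 1000) × 1.007863 − 1000 = 970.572 − 1000 = -29.43‰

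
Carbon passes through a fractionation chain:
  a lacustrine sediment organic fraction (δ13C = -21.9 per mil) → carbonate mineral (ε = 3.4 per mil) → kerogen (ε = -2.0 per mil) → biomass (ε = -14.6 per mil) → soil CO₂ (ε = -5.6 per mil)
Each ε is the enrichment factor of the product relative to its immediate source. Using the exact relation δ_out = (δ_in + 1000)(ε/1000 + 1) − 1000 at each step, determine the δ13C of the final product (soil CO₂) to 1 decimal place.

step 1: δ = (-21.90 + 1000)·(3.4/1000 + 1) − 1000 = -18.57 per mil
step 2: δ = (-18.57 + 1000)·(-2.0/1000 + 1) − 1000 = -20.54 per mil
step 3: δ = (-20.54 + 1000)·(-14.6/1000 + 1) − 1000 = -34.84 per mil
step 4: δ = (-34.84 + 1000)·(-5.6/1000 + 1) − 1000 = -40.24 per mil

-40.2 per mil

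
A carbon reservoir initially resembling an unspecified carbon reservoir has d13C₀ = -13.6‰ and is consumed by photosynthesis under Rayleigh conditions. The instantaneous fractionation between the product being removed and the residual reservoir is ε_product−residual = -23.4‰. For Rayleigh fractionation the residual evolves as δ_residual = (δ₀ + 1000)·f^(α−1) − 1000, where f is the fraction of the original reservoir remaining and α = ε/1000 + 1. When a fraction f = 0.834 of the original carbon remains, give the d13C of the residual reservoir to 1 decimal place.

-9.4‰

Rayleigh residual: δ_res = (δ₀ + 1000)·f^(α−1) − 1000
α = ε/1000 + 1 = 0.97660, so α − 1 = -0.02340
f^(α−1) = 0.834^(-0.02340) = 1.004257
δ_res = (-13.6 + 1000) × 1.004257 − 1000 = 990.599 − 1000 = -9.40‰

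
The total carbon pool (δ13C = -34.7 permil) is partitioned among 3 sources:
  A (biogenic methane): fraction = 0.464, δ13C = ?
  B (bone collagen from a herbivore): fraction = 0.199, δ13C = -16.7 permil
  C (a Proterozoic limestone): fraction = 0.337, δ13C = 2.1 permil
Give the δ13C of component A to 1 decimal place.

Isotope mass balance: δ_bulk = Σ fᵢ·δᵢ.
-34.7 = 0.464×δ_A + 0.199×(-16.7) + 0.337×(2.1)
0.464·δ_A = -34.7 − (-2.616) = -32.084
δ_A = -32.084 / 0.464 = -69.15 permil

-69.1 permil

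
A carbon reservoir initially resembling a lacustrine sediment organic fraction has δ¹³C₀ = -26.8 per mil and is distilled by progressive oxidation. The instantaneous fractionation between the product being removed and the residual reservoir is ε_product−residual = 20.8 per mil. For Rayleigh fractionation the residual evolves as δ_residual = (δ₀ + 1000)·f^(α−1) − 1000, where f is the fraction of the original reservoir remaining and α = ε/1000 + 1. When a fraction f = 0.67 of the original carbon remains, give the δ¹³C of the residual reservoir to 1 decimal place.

Rayleigh residual: δ_res = (δ₀ + 1000)·f^(α−1) − 1000
α = ε/1000 + 1 = 1.02080, so α − 1 = 0.02080
f^(α−1) = 0.67^(0.02080) = 0.991705
δ_res = (-26.8 + 1000) × 0.991705 − 1000 = 965.127 − 1000 = -34.87 per mil

-34.9 per mil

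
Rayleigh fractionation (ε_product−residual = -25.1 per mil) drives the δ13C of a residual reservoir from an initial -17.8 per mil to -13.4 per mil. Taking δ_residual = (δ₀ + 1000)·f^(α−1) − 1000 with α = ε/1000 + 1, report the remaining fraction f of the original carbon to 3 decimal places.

0.837

α − 1 = ε/1000 = -0.0251
(δ_res + 1000)/(δ₀ + 1000) = (-13.4 + 1000)/(-17.8 + 1000) = 986.6/982.2 = 1.004480
f = 1.004480^(1/-0.0251) = exp(ln(1.004480)/-0.0251) = exp(0.00447/-0.0251)
f = exp(-0.1781) = 0.8369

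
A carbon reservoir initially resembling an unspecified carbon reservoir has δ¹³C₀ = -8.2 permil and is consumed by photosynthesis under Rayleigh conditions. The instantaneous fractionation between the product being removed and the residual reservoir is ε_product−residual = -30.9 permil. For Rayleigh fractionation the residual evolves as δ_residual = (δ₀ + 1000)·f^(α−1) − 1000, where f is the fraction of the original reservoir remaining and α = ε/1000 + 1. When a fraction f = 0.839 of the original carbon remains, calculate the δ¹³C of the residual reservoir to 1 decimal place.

-2.8 permil

Rayleigh residual: δ_res = (δ₀ + 1000)·f^(α−1) − 1000
α = ε/1000 + 1 = 0.96910, so α − 1 = -0.03090
f^(α−1) = 0.839^(-0.03090) = 1.005439
δ_res = (-8.2 + 1000) × 1.005439 − 1000 = 997.194 − 1000 = -2.81 permil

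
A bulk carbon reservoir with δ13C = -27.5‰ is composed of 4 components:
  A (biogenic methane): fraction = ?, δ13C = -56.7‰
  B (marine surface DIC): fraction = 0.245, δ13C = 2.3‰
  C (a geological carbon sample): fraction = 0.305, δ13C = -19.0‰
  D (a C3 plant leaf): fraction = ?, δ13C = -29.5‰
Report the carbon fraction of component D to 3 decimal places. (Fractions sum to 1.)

Let f_D and f_A be the unknown fractions; fractions sum to 1 so f_D + f_A = 0.450.
Mass balance: Σ fᵢ·δᵢ = δ_bulk ⇒ f_D·(-29.5) + f_A·(-56.7) = -27.5 − (-5.231) = -22.268
Substitute f_A = 0.450 − f_D:
f_D·(-29.5 − -56.7) = -22.268 − 0.450×(-56.7) = 3.247
f_D = 3.247 / 27.2 = 0.1194

0.119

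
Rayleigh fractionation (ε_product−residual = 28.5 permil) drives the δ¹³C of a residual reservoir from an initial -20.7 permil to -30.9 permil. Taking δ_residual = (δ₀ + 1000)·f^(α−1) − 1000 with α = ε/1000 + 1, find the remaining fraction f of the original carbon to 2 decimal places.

α − 1 = ε/1000 = 0.0285
(δ_res + 1000)/(δ₀ + 1000) = (-30.9 + 1000)/(-20.7 + 1000) = 969.1/979.3 = 0.989584
f = 0.989584^(1/0.0285) = exp(ln(0.989584)/0.0285) = exp(-0.01047/0.0285)
f = exp(-0.3674) = 0.6925

0.69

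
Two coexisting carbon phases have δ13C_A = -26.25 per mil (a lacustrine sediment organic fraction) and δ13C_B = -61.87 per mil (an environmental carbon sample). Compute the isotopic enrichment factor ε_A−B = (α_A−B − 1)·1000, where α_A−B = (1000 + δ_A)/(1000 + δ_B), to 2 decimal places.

37.97 per mil

α_A−B = (1000 + -26.25) / (1000 + -61.87) = 973.75 / 938.13 = 1.037969
ε_A−B = (1.037969 − 1) × 1000 = 37.969 per mil
(The approximation ε ≈ δ_A − δ_B would give 35.62 per mil.)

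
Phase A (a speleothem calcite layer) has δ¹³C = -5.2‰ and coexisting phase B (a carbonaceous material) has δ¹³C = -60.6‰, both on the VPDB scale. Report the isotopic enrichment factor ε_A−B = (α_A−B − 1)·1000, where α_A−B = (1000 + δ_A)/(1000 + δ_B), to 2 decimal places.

α_A−B = (1000 + -5.2) / (1000 + -60.6) = 994.8 / 939.4 = 1.058974
ε_A−B = (1.058974 − 1) × 1000 = 58.974‰
(The approximation ε ≈ δ_A − δ_B would give 55.4‰.)

58.97‰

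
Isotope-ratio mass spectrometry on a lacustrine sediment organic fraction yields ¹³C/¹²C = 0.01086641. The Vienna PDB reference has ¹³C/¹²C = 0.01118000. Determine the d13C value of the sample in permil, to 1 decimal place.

d13C = (R_sample / R_standard − 1) × 1000
R_sample / R_standard = 0.01086641 / 0.01118000 = 0.971951
d13C = (0.971951 − 1) × 1000 = -28.05 permil

-28.0 permil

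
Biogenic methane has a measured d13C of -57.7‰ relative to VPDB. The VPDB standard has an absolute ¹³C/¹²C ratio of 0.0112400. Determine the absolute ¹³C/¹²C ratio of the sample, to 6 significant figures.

0.0105915

R_sample = R_standard × (d13C/1000 + 1)
R_sample = 0.0112400 × (-57.7/1000 + 1) = 0.0112400 × 0.942300
R_sample = 0.0105915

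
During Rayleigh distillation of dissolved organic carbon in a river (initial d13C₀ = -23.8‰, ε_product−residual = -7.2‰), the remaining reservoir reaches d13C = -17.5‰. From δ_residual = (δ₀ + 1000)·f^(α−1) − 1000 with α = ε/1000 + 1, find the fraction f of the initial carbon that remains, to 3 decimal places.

α − 1 = ε/1000 = -0.0072
(δ_res + 1000)/(δ₀ + 1000) = (-17.5 + 1000)/(-23.8 + 1000) = 982.5/976.2 = 1.006454
f = 1.006454^(1/-0.0072) = exp(ln(1.006454)/-0.0072) = exp(0.00643/-0.0072)
f = exp(-0.8935) = 0.4092

0.409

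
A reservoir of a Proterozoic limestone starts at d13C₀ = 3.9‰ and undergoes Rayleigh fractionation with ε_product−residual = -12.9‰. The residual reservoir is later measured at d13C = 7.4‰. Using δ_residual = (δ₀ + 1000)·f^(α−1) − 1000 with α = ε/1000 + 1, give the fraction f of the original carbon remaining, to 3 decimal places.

0.764

α − 1 = ε/1000 = -0.0129
(δ_res + 1000)/(δ₀ + 1000) = (7.4 + 1000)/(3.9 + 1000) = 1007.4/1003.9 = 1.003486
f = 1.003486^(1/-0.0129) = exp(ln(1.003486)/-0.0129) = exp(0.00348/-0.0129)
f = exp(-0.2698) = 0.7635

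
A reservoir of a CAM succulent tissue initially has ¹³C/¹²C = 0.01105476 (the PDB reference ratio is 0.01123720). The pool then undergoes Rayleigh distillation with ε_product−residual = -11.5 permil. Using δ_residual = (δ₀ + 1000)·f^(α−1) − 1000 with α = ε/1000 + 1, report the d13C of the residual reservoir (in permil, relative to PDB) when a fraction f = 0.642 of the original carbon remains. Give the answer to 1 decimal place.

δ₀ = (0.01105476/0.01123720 − 1)×1000 = (0.983765 − 1)×1000 = -16.235 permil
α − 1 = ε/1000 = -0.0115
f^(α−1) = 0.642^(-0.0115) = 1.005109
δ_res = (-16.235 + 1000) × 1.005109 − 1000 = 988.791 − 1000 = -11.21 permil

-11.2 permil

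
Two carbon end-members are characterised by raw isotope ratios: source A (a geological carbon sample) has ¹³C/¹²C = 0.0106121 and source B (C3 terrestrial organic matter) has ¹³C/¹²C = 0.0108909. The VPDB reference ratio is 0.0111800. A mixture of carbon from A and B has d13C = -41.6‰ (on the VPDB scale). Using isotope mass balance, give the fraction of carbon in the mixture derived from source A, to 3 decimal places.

δ_A = (0.0106121/0.0111800 − 1)×1000 = (0.949204 − 1)×1000 = -50.796‰
δ_B = (0.0108909/0.0111800 − 1)×1000 = (0.974141 − 1)×1000 = -25.859‰
f_A = (δ_mix − δ_B)/(δ_A − δ_B) = (-41.6 − (-25.859))/(-50.796 − (-25.859))
f_A = -15.741 / -24.937 = 0.6312

0.631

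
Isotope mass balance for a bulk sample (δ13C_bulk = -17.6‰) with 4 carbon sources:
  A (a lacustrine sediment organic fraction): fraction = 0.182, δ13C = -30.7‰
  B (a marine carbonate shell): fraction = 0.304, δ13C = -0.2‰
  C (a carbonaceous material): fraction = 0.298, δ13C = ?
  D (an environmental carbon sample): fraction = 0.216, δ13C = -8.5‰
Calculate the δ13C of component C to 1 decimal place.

Isotope mass balance: δ_bulk = Σ fᵢ·δᵢ.
-17.6 = 0.182×(-30.7) + 0.304×(-0.2) + 0.298×δ_C + 0.216×(-8.5)
0.298·δ_C = -17.6 − (-7.484) = -10.116
δ_C = -10.116 / 0.298 = -33.95‰

-33.9‰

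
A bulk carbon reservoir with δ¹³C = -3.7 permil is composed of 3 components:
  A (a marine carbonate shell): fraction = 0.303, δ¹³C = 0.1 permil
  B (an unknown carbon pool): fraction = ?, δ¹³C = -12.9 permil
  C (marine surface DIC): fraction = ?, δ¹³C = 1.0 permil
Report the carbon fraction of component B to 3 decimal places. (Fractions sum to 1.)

Let f_B and f_C be the unknown fractions; fractions sum to 1 so f_B + f_C = 0.697.
Mass balance: Σ fᵢ·δᵢ = δ_bulk ⇒ f_B·(-12.9) + f_C·(1.0) = -3.7 − (0.030) = -3.730
Substitute f_C = 0.697 − f_B:
f_B·(-12.9 − 1.0) = -3.730 − 0.697×(1.0) = -4.427
f_B = -4.427 / -13.9 = 0.3185

0.319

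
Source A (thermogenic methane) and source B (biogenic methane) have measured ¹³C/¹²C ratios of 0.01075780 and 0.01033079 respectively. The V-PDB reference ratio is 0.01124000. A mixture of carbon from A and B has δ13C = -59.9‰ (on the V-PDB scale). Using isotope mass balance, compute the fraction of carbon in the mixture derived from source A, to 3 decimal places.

0.553

δ_A = (0.01075780/0.01124000 − 1)×1000 = (0.957100 − 1)×1000 = -42.900‰
δ_B = (0.01033079/0.01124000 − 1)×1000 = (0.919109 − 1)×1000 = -80.891‰
f_A = (δ_mix − δ_B)/(δ_A − δ_B) = (-59.9 − (-80.891))/(-42.900 − (-80.891))
f_A = 20.991 / 37.990 = 0.5525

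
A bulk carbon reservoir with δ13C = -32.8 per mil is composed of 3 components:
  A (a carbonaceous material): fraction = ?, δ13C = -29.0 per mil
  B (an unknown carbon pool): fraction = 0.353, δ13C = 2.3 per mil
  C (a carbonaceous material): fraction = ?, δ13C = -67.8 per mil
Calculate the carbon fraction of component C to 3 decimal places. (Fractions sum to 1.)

Let f_C and f_A be the unknown fractions; fractions sum to 1 so f_C + f_A = 0.647.
Mass balance: Σ fᵢ·δᵢ = δ_bulk ⇒ f_C·(-67.8) + f_A·(-29.0) = -32.8 − (0.812) = -33.612
Substitute f_A = 0.647 − f_C:
f_C·(-67.8 − -29.0) = -33.612 − 0.647×(-29.0) = -14.849
f_C = -14.849 / -38.8 = 0.3827

0.383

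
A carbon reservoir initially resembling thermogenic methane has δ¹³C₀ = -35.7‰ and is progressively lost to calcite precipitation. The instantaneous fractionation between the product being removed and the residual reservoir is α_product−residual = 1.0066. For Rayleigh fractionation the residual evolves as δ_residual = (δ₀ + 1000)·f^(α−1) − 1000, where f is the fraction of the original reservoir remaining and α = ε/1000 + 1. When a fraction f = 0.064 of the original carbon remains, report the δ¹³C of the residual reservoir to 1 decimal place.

Rayleigh residual: δ_res = (δ₀ + 1000)·f^(α−1) − 1000
α − 1 = 0.00660
f^(α−1) = 0.064^(0.00660) = 0.982021
δ_res = (-35.7 + 1000) × 0.982021 − 1000 = 946.963 − 1000 = -53.04‰

-53.0‰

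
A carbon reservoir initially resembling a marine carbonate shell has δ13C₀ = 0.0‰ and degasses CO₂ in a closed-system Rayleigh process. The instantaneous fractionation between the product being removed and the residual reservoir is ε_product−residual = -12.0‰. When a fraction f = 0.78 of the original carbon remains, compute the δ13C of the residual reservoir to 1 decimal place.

3.0‰

Rayleigh residual: δ_res = (δ₀ + 1000)·f^(α−1) − 1000
α = ε/1000 + 1 = 0.98800, so α − 1 = -0.01200
f^(α−1) = 0.78^(-0.01200) = 1.002986
δ_res = (-0.0 + 1000) × 1.002986 − 1000 = 1002.986 − 1000 = 2.99‰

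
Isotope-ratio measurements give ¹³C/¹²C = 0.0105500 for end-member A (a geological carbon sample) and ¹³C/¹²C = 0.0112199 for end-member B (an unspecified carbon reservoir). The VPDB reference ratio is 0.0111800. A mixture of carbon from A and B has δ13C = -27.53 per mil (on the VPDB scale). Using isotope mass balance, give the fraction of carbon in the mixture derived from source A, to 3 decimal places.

δ_A = (0.0105500/0.0111800 − 1)×1000 = (0.943649 − 1)×1000 = -56.351 per mil
δ_B = (0.0112199/0.0111800 − 1)×1000 = (1.003569 − 1)×1000 = 3.569 per mil
f_A = (δ_mix − δ_B)/(δ_A − δ_B) = (-27.53 − (3.569))/(-56.351 − (3.569))
f_A = -31.099 / -59.919 = 0.5190

0.519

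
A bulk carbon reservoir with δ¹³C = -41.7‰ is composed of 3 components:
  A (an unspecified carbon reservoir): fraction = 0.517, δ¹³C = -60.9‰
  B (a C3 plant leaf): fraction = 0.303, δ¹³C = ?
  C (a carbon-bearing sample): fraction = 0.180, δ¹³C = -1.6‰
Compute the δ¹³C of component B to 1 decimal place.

Isotope mass balance: δ_bulk = Σ fᵢ·δᵢ.
-41.7 = 0.517×(-60.9) + 0.303×δ_B + 0.180×(-1.6)
0.303·δ_B = -41.7 − (-31.773) = -9.927
δ_B = -9.927 / 0.303 = -32.76‰

-32.8‰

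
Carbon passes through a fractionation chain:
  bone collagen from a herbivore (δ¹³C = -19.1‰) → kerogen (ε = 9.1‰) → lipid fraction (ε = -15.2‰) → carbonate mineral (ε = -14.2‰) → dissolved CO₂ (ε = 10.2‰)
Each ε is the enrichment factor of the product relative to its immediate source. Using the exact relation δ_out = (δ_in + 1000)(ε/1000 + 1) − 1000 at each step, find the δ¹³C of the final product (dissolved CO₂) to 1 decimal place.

-29.3‰

step 1: δ = (-19.10 + 1000)·(9.1/1000 + 1) − 1000 = -10.17‰
step 2: δ = (-10.17 + 1000)·(-15.2/1000 + 1) − 1000 = -25.22‰
step 3: δ = (-25.22 + 1000)·(-14.2/1000 + 1) − 1000 = -39.06‰
step 4: δ = (-39.06 + 1000)·(10.2/1000 + 1) − 1000 = -29.26‰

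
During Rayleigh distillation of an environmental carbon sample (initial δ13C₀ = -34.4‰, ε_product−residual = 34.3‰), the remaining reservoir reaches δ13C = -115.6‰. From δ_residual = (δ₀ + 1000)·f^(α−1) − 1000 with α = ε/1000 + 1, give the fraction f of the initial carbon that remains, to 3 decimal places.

0.077

α − 1 = ε/1000 = 0.0343
(δ_res + 1000)/(δ₀ + 1000) = (-115.6 + 1000)/(-34.4 + 1000) = 884.4/965.6 = 0.915907
f = 0.915907^(1/0.0343) = exp(ln(0.915907)/0.0343) = exp(-0.08784/0.0343)
f = exp(-2.5609) = 0.0772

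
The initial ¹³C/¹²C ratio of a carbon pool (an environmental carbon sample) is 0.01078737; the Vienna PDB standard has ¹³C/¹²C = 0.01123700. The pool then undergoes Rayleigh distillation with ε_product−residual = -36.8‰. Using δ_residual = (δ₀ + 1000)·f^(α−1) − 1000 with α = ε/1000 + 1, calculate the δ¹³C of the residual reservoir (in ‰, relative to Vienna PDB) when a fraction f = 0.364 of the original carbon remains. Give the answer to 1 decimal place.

-3.6‰

δ₀ = (0.01078737/0.01123700 − 1)×1000 = (0.959987 − 1)×1000 = -40.013‰
α − 1 = ε/1000 = -0.0368
f^(α−1) = 0.364^(-0.0368) = 1.037890
δ_res = (-40.013 + 1000) × 1.037890 − 1000 = 996.361 − 1000 = -3.64‰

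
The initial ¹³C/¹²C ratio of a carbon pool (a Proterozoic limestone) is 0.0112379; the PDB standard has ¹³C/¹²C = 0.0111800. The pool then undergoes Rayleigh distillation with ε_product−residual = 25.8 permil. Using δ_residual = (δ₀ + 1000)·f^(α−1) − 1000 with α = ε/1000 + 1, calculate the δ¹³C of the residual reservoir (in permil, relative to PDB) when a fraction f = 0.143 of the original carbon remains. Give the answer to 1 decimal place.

δ₀ = (0.0112379/0.0111800 − 1)×1000 = (1.005179 − 1)×1000 = 5.179 permil
α − 1 = ε/1000 = 0.0258
f^(α−1) = 0.143^(0.0258) = 0.951059
δ_res = (5.179 + 1000) × 0.951059 − 1000 = 955.985 − 1000 = -44.02 permil

-44.0 permil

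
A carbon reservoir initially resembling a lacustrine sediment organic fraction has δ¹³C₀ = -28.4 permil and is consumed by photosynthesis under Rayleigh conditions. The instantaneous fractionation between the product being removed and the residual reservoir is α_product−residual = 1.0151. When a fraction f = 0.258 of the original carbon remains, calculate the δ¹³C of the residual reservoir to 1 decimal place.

Rayleigh residual: δ_res = (δ₀ + 1000)·f^(α−1) − 1000
α − 1 = 0.01510
f^(α−1) = 0.258^(0.01510) = 0.979750
δ_res = (-28.4 + 1000) × 0.979750 − 1000 = 951.926 − 1000 = -48.07 permil

-48.1 permil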